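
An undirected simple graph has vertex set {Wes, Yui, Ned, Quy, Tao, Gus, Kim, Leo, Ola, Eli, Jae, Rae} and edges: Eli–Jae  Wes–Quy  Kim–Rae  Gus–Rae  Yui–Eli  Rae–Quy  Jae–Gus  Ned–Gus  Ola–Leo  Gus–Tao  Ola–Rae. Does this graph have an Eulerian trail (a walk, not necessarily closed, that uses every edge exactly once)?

Degrees: Wes:1, Yui:1, Ned:1, Quy:2, Tao:1, Gus:4, Kim:1, Leo:1, Ola:2, Eli:2, Jae:2, Rae:4
Odd-degree vertices: Wes, Yui, Ned, Tao, Kim, Leo (6 total).
An Eulerian trail requires 0 or 2 odd-degree vertices; here there are 6.

No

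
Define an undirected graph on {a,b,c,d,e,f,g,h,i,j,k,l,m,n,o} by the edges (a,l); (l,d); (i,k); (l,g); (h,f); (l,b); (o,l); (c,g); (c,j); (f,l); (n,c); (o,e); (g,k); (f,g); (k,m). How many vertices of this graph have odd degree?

Degrees: a:1, b:1, c:3, d:1, e:1, f:3, g:4, h:1, i:1, j:1, k:3, l:6, m:1, n:1, o:2
Odd-degree vertices: a, b, c, d, e, f, h, i, j, k, m, n.

12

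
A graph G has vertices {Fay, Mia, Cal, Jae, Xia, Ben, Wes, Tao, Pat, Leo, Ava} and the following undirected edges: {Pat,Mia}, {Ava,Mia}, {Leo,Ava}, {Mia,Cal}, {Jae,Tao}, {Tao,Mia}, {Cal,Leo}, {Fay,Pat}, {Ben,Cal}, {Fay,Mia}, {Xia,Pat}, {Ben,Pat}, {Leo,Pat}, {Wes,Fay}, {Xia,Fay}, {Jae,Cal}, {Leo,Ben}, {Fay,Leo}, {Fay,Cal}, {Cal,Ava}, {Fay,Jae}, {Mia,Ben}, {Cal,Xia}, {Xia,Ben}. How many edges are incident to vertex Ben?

Neighbors of Ben: Mia, Cal, Xia, Pat, Leo.

5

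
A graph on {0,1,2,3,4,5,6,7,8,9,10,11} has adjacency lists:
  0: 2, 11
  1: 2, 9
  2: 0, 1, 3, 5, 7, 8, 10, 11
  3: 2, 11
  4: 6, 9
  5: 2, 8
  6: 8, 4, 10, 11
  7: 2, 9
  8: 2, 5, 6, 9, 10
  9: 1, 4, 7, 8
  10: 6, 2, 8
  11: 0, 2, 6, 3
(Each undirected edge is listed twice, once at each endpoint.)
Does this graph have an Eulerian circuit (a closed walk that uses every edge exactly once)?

Degrees: 0:2, 1:2, 2:8, 3:2, 4:2, 5:2, 6:4, 7:2, 8:5, 9:4, 10:3, 11:4
Vertices with odd degree: 8, 10. An Eulerian circuit requires all degrees even.

No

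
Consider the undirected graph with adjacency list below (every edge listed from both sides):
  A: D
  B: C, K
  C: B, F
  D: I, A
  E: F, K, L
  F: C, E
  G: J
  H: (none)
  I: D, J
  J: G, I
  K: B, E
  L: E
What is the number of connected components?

Component: {H}
Component: {A, D, G, I, J}
Component: {B, C, E, F, K, L}

3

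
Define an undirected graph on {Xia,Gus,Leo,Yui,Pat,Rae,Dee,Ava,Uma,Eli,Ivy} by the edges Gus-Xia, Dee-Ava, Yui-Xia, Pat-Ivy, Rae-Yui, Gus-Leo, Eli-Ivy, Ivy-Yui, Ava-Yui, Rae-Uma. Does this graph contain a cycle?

|V| = 11, |E| = 10, number of components = 1.
A forest on 11 vertices with 1 component has exactly 10 edges, which matches — so no cycle.

No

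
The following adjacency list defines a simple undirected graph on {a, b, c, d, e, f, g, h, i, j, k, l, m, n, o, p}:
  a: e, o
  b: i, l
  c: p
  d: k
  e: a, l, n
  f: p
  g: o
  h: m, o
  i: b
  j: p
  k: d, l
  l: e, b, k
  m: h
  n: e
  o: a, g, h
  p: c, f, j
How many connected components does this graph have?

Component: {c, f, j, p}
Component: {a, b, d, e, g, h, i, k, l, m, n, o}

2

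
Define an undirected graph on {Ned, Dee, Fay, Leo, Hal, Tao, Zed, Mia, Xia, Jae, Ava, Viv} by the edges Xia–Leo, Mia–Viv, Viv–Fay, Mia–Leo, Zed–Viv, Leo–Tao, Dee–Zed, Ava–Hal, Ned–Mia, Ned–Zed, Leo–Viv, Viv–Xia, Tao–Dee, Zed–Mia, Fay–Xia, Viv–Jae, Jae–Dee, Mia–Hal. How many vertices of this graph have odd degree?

4

Degrees: Ned:2, Dee:3, Fay:2, Leo:4, Hal:2, Tao:2, Zed:4, Mia:5, Xia:3, Jae:2, Ava:1, Viv:6
Odd-degree vertices: Dee, Mia, Xia, Ava.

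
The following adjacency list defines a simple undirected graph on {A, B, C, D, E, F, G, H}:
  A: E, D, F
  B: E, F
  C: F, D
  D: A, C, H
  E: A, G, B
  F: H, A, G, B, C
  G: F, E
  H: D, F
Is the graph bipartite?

Color {D, E, F} black and {A, B, C, G, H} white. No edge joins two same-colored vertices, so the graph is bipartite.

Yes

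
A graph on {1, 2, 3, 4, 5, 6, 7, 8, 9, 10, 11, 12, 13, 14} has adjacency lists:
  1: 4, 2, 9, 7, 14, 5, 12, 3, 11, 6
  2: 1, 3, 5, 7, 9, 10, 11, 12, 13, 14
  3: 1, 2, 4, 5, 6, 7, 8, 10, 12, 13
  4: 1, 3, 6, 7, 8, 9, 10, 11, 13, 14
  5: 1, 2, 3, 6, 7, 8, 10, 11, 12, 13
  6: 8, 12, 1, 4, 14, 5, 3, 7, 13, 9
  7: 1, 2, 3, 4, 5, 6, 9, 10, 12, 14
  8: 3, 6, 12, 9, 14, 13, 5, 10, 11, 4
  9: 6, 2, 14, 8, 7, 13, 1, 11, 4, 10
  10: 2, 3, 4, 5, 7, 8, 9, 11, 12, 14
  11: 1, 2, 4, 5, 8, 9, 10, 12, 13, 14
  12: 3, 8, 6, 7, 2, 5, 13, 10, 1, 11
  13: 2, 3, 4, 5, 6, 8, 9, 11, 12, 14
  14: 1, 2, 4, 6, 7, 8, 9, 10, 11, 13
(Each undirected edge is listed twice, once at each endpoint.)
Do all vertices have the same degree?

Degrees: 1:10, 2:10, 3:10, 4:10, 5:10, 6:10, 7:10, 8:10, 9:10, 10:10, 11:10, 12:10, 13:10, 14:10
Every vertex has degree 10, so the graph is 10-regular.

Yes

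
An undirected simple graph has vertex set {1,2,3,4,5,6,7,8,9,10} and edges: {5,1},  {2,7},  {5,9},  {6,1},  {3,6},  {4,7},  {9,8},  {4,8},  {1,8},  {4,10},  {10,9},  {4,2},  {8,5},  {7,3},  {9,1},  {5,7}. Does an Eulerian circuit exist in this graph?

Yes

Degrees: 1:4, 2:2, 3:2, 4:4, 5:4, 6:2, 7:4, 8:4, 9:4, 10:2
Every vertex has even degree and the edges form a single connected piece, so an Eulerian circuit exists.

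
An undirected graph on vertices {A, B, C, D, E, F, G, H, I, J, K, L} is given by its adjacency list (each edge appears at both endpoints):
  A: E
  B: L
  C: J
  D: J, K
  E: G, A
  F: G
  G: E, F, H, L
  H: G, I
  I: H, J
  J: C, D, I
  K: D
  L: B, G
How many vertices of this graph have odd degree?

6

Degrees: A:1, B:1, C:1, D:2, E:2, F:1, G:4, H:2, I:2, J:3, K:1, L:2
Odd-degree vertices: A, B, C, F, J, K.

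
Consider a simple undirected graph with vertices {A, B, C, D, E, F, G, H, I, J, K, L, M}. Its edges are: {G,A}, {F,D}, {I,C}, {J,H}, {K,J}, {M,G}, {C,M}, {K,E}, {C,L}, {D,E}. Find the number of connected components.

3

Component: {B}
Component: {A, C, G, I, L, M}
Component: {D, E, F, H, J, K}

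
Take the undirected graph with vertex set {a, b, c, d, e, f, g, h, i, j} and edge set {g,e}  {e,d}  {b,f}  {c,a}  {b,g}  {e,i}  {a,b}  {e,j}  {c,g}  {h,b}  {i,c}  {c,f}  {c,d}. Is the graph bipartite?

Yes

A valid 2-coloring puts {b, c, e} on one side and {a, d, f, g, h, i, j} on the other; every edge crosses between the two sides.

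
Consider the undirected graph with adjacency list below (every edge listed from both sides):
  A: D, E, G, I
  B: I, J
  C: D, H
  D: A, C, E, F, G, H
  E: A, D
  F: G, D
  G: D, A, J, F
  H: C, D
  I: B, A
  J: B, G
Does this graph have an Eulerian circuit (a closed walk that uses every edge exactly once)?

Degrees: A:4, B:2, C:2, D:6, E:2, F:2, G:4, H:2, I:2, J:2
All degrees are even and the non-isolated vertices are connected — an Eulerian circuit exists.

Yes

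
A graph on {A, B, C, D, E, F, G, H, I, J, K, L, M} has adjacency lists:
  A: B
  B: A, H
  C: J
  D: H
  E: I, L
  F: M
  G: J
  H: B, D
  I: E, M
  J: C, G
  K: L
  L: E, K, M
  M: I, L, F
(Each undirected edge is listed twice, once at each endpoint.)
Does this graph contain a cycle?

|V| = 13, |E| = 11, number of components = 3.
One cycle is E-L-M-I-E.

Yes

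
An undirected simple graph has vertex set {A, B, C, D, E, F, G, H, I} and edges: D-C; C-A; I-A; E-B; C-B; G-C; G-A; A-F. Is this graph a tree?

No

|V| = 9, |E| = 8.
It splits into 2 components, so it cannot be a tree.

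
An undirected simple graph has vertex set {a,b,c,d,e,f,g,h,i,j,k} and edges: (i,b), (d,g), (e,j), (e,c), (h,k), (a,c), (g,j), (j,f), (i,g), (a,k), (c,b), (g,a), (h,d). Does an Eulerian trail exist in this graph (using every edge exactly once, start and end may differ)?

Degrees: a:3, b:2, c:3, d:2, e:2, f:1, g:4, h:2, i:2, j:3, k:2
Odd-degree vertices: a, c, f, j (4 total).
With 4 odd-degree vertices (more than two), no single trail can use every edge.

No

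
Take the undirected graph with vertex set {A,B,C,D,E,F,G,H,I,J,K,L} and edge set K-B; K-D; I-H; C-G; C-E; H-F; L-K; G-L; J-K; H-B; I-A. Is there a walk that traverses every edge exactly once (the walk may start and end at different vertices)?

No

Degrees: A:1, B:2, C:2, D:1, E:1, F:1, G:2, H:3, I:2, J:1, K:4, L:2
Odd-degree vertices: A, D, E, F, H, J (6 total).
An Eulerian trail requires 0 or 2 odd-degree vertices; here there are 6.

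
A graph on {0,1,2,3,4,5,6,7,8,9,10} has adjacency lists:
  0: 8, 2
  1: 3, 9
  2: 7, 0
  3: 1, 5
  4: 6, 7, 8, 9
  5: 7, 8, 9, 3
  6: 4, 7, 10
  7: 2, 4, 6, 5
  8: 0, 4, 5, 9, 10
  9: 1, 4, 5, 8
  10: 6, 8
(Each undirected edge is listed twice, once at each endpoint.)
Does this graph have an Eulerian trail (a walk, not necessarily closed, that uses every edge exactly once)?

Degrees: 0:2, 1:2, 2:2, 3:2, 4:4, 5:4, 6:3, 7:4, 8:5, 9:4, 10:2
Odd-degree vertices: 6, 8 (2 total).
With 2 odd-degree vertices and all edges in one connected piece, an Eulerian trail exists (from 6 to 8).

Yes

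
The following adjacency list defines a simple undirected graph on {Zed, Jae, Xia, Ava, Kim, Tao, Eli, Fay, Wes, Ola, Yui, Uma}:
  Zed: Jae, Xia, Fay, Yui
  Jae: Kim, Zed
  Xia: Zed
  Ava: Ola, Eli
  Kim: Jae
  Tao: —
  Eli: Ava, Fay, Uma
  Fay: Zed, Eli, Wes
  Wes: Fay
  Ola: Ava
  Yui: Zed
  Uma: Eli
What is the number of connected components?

Component: {Tao}
Component: {Zed, Jae, Xia, Ava, Kim, Eli, Fay, Wes, Ola, Yui, Uma}

2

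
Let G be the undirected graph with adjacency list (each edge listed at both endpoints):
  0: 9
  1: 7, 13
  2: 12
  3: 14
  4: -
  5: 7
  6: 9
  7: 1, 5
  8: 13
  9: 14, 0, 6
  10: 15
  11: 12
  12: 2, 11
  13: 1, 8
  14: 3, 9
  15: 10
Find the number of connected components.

5

Component: {4}
Component: {10, 15}
Component: {2, 11, 12}
Component: {0, 3, 6, 9, 14}
Component: {1, 5, 7, 8, 13}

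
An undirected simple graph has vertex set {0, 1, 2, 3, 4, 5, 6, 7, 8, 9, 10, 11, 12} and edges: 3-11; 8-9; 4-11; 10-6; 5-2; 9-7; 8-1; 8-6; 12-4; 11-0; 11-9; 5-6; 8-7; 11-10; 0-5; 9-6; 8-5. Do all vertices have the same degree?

Degrees: 0:2, 1:1, 2:1, 3:1, 4:2, 5:4, 6:4, 7:2, 8:5, 9:4, 10:2, 11:5, 12:1
Degrees are not all equal (e.g. deg(1)=1 but deg(8)=5); not regular.

No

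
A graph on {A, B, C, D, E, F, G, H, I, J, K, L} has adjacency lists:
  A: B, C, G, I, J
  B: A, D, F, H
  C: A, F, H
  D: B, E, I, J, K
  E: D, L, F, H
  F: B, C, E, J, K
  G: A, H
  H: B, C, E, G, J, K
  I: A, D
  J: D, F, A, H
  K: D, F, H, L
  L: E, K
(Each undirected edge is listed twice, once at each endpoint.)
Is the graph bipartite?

Yes

Color {B, C, E, G, I, J, K} black and {A, D, F, H, L} white. No edge joins two same-colored vertices, so the graph is bipartite.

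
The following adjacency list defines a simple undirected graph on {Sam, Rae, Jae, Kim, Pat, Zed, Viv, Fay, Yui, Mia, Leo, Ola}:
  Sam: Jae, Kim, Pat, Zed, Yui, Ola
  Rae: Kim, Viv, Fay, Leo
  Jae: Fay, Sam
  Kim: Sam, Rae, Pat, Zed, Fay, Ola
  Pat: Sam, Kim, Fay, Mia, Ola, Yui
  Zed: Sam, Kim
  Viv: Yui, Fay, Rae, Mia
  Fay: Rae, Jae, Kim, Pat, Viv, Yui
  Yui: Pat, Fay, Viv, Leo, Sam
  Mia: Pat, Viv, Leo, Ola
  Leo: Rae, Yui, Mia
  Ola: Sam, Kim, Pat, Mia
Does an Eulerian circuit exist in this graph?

Degrees: Sam:6, Rae:4, Jae:2, Kim:6, Pat:6, Zed:2, Viv:4, Fay:6, Yui:5, Mia:4, Leo:3, Ola:4
Vertices with odd degree: Yui, Leo. An Eulerian circuit requires all degrees even.

No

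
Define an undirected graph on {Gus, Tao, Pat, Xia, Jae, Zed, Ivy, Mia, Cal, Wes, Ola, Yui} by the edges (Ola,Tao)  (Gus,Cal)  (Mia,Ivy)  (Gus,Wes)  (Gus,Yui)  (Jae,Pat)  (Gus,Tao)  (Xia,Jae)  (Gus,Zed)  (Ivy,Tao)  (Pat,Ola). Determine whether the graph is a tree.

|V| = 12, |E| = 11.
It is connected with exactly 11 edges, hence acyclic — it is a tree.

Yes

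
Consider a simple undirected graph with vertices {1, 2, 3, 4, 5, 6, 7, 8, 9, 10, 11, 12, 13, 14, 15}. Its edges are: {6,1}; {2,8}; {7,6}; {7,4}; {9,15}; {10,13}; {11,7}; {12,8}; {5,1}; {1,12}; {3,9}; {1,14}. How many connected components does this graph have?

3

Component: {10, 13}
Component: {3, 9, 15}
Component: {1, 2, 4, 5, 6, 7, 8, 11, 12, 14}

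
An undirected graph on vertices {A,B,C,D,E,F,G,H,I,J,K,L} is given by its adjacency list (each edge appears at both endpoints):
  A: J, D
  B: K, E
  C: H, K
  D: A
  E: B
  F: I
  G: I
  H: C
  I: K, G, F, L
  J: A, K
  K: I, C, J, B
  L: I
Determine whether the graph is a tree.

Yes

The graph has 12 vertices and 11 edges.
Connected and |E| = |V| - 1, which characterizes a tree.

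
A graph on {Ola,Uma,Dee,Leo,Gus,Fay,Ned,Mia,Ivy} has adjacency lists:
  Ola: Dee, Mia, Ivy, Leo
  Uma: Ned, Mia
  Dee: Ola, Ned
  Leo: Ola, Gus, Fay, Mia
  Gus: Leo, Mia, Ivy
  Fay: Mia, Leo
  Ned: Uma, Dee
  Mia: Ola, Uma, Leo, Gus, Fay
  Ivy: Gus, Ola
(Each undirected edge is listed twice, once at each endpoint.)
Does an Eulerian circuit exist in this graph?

No

Degrees: Ola:4, Uma:2, Dee:2, Leo:4, Gus:3, Fay:2, Ned:2, Mia:5, Ivy:2
Vertices with odd degree: Gus, Mia. An Eulerian circuit requires all degrees even.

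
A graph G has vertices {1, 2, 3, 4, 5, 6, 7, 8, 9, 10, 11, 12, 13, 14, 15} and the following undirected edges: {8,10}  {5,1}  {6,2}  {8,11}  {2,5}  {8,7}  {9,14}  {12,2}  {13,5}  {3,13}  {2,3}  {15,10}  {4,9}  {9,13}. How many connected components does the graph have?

2

Component: {7, 8, 10, 11, 15}
Component: {1, 2, 3, 4, 5, 6, 9, 12, 13, 14}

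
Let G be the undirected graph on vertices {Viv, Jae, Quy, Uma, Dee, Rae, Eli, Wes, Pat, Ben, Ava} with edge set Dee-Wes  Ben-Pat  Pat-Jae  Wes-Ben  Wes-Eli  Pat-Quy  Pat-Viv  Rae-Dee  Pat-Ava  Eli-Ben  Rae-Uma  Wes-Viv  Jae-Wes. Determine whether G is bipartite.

No

The cycle Wes-Eli-Ben-Wes has length 3, which is odd, so the graph is not bipartite.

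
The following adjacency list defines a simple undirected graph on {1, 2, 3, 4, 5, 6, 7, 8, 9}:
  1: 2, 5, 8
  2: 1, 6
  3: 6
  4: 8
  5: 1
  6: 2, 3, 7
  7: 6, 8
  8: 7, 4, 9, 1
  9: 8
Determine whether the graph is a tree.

|V| = 9, |E| = 9.
Connected but with 9 > 8 edges, so it has a cycle and is not a tree.

No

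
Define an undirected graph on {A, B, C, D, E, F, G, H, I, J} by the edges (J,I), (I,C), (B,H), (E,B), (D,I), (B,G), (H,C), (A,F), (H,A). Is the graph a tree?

Yes

The graph has 10 vertices and 9 edges.
It is connected with exactly 9 edges, hence acyclic — it is a tree.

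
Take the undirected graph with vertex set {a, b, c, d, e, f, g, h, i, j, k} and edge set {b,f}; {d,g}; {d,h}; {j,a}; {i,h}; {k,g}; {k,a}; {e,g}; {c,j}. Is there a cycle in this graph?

|V| = 11, |E| = 9, number of components = 2.
A forest on 11 vertices with 2 components has exactly 9 edges, which matches — so no cycle.

No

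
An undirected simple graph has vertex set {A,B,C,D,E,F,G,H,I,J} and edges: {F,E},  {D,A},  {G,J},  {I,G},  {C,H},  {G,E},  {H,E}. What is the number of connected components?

3

Component: {B}
Component: {A, D}
Component: {C, E, F, G, H, I, J}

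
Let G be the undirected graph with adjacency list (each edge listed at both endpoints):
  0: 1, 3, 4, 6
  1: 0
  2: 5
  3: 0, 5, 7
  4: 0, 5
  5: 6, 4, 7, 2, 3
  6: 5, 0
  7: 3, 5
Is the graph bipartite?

No

The cycle 5-3-7-5 has length 3, which is odd, so the graph is not bipartite.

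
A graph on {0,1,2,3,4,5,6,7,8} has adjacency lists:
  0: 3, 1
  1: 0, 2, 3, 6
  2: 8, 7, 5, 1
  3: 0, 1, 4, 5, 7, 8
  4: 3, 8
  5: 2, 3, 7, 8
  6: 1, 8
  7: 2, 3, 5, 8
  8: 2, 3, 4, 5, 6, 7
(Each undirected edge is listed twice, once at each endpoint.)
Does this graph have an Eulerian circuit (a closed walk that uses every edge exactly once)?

Degrees: 0:2, 1:4, 2:4, 3:6, 4:2, 5:4, 6:2, 7:4, 8:6
All degrees are even and the non-isolated vertices are connected — an Eulerian circuit exists.

Yes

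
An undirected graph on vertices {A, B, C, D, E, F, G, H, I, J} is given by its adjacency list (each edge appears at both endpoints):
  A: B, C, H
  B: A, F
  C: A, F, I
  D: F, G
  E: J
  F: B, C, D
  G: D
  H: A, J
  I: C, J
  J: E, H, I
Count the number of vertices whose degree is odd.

Degrees: A:3, B:2, C:3, D:2, E:1, F:3, G:1, H:2, I:2, J:3
Odd-degree vertices: A, C, E, F, G, J.

6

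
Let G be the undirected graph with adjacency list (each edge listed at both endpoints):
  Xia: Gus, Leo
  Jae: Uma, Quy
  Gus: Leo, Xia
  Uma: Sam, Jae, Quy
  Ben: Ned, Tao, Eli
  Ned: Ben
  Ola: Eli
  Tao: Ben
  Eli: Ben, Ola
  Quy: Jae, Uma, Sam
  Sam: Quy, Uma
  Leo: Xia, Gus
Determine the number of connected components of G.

3

Component: {Xia, Gus, Leo}
Component: {Jae, Uma, Quy, Sam}
Component: {Ben, Ned, Ola, Tao, Eli}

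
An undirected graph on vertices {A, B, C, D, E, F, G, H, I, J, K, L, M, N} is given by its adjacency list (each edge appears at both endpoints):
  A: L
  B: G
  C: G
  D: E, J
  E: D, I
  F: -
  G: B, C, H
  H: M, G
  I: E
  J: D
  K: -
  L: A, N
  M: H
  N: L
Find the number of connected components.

5

Component: {F}
Component: {K}
Component: {A, L, N}
Component: {D, E, I, J}
Component: {B, C, G, H, M}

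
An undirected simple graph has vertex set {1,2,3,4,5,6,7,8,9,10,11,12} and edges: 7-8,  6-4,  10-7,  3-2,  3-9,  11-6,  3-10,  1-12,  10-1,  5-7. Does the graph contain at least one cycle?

No

The graph has 12 vertices, 10 edges, and 2 connected components.
A forest on 12 vertices with 2 components has exactly 10 edges, which matches — so no cycle.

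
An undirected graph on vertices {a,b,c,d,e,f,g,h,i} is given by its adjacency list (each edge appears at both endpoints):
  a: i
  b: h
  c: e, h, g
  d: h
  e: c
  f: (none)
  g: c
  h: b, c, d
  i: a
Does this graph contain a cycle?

No

The graph has 9 vertices, 6 edges, and 3 connected components.
A forest on 9 vertices with 3 components has exactly 6 edges, which matches — so no cycle.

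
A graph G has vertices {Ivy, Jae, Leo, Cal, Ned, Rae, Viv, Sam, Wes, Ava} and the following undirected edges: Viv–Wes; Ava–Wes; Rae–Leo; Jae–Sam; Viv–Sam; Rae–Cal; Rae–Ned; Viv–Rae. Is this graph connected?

Component: {Ivy}
Component: {Jae, Leo, Cal, Ned, Rae, Viv, Sam, Wes, Ava}
No edge joins these 2 groups, so the graph is disconnected.

No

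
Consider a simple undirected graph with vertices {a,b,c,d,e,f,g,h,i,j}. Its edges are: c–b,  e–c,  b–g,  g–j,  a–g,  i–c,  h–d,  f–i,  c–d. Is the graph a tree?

Yes

|V| = 10, |E| = 9.
It is connected with exactly 9 edges, hence acyclic — it is a tree.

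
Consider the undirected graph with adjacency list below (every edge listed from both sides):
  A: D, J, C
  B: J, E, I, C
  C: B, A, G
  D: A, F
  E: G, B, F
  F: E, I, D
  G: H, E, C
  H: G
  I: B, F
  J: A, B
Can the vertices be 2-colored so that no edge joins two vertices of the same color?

Yes

Color {C, D, E, H, I, J} black and {A, B, F, G} white. No edge joins two same-colored vertices, so the graph is bipartite.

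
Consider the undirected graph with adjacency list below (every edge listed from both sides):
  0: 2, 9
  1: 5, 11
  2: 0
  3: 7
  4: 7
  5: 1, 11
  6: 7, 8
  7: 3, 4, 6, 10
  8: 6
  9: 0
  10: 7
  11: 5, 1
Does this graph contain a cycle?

The graph has 12 vertices, 10 edges, and 3 connected components.
Since 10 > 12 - 3, a cycle must exist; for instance 1-11-5-1.

Yes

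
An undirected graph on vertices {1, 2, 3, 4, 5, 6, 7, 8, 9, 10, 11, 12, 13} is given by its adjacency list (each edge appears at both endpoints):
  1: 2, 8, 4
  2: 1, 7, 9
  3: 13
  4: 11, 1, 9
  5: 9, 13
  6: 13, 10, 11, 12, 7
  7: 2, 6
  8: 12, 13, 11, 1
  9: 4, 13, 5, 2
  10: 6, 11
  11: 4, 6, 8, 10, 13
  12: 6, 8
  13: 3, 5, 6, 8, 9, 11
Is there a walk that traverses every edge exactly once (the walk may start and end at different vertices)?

No

Degrees: 1:3, 2:3, 3:1, 4:3, 5:2, 6:5, 7:2, 8:4, 9:4, 10:2, 11:5, 12:2, 13:6
Odd-degree vertices: 1, 2, 3, 4, 6, 11 (6 total).
With 6 odd-degree vertices (more than two), no single trail can use every edge.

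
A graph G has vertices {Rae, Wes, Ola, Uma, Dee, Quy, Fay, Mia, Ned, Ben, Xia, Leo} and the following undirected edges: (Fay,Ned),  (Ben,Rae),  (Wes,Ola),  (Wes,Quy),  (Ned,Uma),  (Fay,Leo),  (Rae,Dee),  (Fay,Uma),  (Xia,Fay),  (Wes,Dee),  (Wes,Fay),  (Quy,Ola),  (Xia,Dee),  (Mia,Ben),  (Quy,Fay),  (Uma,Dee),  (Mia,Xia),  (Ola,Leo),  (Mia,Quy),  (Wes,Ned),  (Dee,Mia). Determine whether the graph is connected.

Yes

A breadth-first search from Rae visits Rae, Ben, Dee, Mia, Xia, Uma, Wes, Quy, Fay, Ned, Ola, Leo — all 12 vertices — so the graph is connected.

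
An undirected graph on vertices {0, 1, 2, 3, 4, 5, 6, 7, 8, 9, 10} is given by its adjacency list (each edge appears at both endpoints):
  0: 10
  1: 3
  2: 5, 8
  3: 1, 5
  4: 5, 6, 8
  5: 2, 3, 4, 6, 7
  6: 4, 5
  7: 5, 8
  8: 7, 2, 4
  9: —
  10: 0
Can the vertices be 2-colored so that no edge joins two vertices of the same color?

The cycle 5-6-4-5 has length 3, which is odd, so the graph is not bipartite.

No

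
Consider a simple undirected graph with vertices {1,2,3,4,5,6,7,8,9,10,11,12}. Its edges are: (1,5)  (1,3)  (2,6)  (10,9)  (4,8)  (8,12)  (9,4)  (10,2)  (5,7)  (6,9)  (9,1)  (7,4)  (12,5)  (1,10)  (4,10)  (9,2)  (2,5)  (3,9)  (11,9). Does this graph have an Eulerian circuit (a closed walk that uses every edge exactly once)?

Degrees: 1:4, 2:4, 3:2, 4:4, 5:4, 6:2, 7:2, 8:2, 9:7, 10:4, 11:1, 12:2
Vertices with odd degree: 9, 11. An Eulerian circuit requires all degrees even.

No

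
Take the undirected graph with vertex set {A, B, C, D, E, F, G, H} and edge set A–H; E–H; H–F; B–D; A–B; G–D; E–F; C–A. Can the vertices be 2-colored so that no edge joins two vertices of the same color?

The cycle E-F-H-E has length 3, which is odd, so the graph is not bipartite.

No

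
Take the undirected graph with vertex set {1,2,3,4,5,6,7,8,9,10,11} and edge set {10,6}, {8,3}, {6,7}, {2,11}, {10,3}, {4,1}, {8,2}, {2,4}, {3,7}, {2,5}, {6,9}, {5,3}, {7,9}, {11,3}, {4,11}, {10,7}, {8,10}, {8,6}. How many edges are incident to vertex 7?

4

Neighbors of 7: 3, 6, 9, 10.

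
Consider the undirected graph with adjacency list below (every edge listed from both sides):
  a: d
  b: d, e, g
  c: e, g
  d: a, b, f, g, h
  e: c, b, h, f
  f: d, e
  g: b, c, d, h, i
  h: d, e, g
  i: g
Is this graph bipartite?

No

b-d-g-b is an odd cycle (length 3), and a bipartite graph can contain only even cycles.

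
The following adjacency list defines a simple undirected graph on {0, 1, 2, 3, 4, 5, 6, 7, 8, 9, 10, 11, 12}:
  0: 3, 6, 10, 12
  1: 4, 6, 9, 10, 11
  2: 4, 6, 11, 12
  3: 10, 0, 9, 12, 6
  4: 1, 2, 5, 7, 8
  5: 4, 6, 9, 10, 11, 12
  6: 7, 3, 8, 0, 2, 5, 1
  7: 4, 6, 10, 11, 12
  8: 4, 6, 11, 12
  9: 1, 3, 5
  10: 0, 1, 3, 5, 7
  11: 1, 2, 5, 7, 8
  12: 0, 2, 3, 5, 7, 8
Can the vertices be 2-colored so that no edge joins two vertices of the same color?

The cycle 3-0-12-3 has length 3, which is odd, so the graph is not bipartite.

No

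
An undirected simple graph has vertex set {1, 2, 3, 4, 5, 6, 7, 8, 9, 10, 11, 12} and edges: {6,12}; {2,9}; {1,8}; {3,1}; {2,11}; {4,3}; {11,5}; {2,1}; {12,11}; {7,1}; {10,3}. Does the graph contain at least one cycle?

The graph has 12 vertices, 11 edges, and 1 connected component.
A forest on 12 vertices with 1 component has exactly 11 edges, which matches — so no cycle.

No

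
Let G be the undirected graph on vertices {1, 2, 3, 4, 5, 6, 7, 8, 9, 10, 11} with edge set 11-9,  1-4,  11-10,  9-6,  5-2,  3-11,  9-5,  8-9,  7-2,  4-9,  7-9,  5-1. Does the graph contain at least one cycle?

|V| = 11, |E| = 12, number of components = 1.
Since 12 > 11 - 1, a cycle must exist; for instance 1-4-9-7-2-5-1.

Yes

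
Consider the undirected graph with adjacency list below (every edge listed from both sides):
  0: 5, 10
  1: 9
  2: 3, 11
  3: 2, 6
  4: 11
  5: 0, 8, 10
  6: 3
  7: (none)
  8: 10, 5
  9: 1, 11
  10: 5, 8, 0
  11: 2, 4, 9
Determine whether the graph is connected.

No

Component: {7}
Component: {0, 5, 8, 10}
Component: {1, 2, 3, 4, 6, 9, 11}
No edge joins these 3 groups, so the graph is disconnected.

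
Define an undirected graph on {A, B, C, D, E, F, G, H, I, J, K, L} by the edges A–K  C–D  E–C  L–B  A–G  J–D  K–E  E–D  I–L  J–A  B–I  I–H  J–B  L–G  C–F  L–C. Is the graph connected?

Yes

A breadth-first search from A visits A, J, K, G, B, D, E, L, I, C, H, F — all 12 vertices — so the graph is connected.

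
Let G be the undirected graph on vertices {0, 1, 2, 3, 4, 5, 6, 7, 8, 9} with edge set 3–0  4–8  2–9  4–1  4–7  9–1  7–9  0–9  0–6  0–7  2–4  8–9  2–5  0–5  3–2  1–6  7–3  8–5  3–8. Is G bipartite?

The cycle 7-0-9-7 has length 3, which is odd, so the graph is not bipartite.

No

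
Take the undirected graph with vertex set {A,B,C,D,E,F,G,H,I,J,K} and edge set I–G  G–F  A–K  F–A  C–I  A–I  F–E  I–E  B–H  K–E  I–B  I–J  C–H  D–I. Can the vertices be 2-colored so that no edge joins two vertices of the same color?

A valid 2-coloring puts {F, H, I, K} on one side and {A, B, C, D, E, G, J} on the other; every edge crosses between the two sides.

Yes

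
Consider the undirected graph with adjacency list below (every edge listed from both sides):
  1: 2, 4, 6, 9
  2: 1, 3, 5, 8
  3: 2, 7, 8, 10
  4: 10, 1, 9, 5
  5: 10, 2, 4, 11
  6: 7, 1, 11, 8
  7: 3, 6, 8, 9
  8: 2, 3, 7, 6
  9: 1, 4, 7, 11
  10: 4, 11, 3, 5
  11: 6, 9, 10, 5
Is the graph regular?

Degrees: 1:4, 2:4, 3:4, 4:4, 5:4, 6:4, 7:4, 8:4, 9:4, 10:4, 11:4
Every vertex has degree 4, so the graph is 4-regular.

Yes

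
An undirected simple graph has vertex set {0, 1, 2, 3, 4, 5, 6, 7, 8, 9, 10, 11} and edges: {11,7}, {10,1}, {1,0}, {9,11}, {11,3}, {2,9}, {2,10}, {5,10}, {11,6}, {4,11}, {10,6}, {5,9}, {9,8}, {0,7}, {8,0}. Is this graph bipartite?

7-0-8-9-11-7 is an odd cycle (length 5), and a bipartite graph can contain only even cycles.

No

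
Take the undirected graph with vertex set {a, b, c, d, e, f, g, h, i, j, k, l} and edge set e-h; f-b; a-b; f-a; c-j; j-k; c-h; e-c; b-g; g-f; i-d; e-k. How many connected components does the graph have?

Component: {l}
Component: {d, i}
Component: {a, b, f, g}
Component: {c, e, h, j, k}

4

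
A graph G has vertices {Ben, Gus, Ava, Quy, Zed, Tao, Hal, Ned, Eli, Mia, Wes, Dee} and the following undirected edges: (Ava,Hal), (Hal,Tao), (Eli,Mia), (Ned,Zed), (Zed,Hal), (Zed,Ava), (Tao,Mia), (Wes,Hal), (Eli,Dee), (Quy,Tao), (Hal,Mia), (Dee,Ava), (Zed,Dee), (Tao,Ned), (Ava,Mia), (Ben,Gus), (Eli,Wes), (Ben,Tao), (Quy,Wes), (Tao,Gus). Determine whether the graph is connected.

Yes

A breadth-first search from Ben visits Ben, Tao, Gus, Mia, Quy, Ned, Hal, Ava, Eli, Wes, Zed, Dee — all 12 vertices — so the graph is connected.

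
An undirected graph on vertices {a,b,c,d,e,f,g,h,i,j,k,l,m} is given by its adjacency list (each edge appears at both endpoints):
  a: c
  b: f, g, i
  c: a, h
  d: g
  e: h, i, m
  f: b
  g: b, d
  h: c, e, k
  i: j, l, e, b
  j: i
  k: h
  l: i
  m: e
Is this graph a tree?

The graph has 13 vertices and 12 edges.
It is connected with exactly 12 edges, hence acyclic — it is a tree.

Yes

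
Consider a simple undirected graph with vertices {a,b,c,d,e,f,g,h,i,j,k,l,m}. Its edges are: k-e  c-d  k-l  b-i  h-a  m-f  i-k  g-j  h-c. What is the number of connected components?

Component: {f, m}
Component: {g, j}
Component: {a, c, d, h}
Component: {b, e, i, k, l}

4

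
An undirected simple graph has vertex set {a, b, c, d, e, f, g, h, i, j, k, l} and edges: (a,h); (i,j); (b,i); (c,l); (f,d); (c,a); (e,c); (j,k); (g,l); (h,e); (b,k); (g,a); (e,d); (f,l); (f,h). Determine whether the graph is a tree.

The graph has 12 vertices and 15 edges.
It splits into 2 components, so it cannot be a tree.

No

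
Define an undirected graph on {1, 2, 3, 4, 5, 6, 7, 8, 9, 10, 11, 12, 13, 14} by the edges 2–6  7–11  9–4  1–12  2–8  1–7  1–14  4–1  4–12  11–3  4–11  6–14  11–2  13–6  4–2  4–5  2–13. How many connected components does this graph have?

Component: {10}
Component: {1, 2, 3, 4, 5, 6, 7, 8, 9, 11, 12, 13, 14}

2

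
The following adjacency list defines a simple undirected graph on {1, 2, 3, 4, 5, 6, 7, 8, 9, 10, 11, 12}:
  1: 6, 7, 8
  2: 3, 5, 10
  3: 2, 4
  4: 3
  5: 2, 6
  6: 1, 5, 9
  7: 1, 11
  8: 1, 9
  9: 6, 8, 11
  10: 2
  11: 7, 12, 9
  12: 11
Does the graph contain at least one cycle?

The graph has 12 vertices, 13 edges, and 1 connected component.
One cycle is 1-6-9-11-7-1.

Yes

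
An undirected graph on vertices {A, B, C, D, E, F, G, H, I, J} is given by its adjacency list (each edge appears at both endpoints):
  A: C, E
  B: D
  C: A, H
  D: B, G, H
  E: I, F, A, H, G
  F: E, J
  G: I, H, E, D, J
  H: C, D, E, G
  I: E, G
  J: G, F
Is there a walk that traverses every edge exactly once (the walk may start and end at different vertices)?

No

Degrees: A:2, B:1, C:2, D:3, E:5, F:2, G:5, H:4, I:2, J:2
Odd-degree vertices: B, D, E, G (4 total).
With 4 odd-degree vertices (more than two), no single trail can use every edge.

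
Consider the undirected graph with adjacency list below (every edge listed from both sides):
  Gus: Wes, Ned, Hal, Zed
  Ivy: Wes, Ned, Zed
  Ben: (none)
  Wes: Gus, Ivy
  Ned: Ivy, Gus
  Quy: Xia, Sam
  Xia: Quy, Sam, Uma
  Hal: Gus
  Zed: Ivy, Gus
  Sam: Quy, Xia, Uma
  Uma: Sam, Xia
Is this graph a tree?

|V| = 11, |E| = 12.
It splits into 3 components, so it cannot be a tree.

No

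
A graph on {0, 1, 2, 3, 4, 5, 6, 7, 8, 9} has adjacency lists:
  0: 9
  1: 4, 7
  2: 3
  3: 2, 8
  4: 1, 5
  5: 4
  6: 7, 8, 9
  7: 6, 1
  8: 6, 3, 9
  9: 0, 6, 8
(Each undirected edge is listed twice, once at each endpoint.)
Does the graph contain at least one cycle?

The graph has 10 vertices, 10 edges, and 1 connected component.
Since 10 > 10 - 1, a cycle must exist; for instance 9-8-6-9.

Yes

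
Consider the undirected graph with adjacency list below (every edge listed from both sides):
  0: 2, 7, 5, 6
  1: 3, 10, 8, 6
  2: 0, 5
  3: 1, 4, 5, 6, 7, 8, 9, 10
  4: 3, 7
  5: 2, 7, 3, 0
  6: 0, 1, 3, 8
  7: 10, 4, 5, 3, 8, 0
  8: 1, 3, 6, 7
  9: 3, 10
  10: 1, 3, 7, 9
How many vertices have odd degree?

Degrees: 0:4, 1:4, 2:2, 3:8, 4:2, 5:4, 6:4, 7:6, 8:4, 9:2, 10:4
Odd-degree vertices: none.

0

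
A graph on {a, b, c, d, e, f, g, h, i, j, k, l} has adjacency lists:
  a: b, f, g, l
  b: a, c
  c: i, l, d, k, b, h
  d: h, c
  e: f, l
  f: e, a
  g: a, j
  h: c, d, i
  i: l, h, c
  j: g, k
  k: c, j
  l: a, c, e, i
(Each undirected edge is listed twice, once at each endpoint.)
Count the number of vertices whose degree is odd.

Degrees: a:4, b:2, c:6, d:2, e:2, f:2, g:2, h:3, i:3, j:2, k:2, l:4
Odd-degree vertices: h, i.

2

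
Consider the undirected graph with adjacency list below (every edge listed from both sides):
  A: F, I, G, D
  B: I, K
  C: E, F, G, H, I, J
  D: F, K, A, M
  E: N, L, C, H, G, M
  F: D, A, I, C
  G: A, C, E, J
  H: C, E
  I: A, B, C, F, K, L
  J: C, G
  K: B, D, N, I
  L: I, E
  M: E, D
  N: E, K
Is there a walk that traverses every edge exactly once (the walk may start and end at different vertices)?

Yes

Degrees: A:4, B:2, C:6, D:4, E:6, F:4, G:4, H:2, I:6, J:2, K:4, L:2, M:2, N:2
Odd-degree vertices: none (0 total).
The non-isolated vertices are connected and exactly 0 have odd degree, so an Eulerian trail exists.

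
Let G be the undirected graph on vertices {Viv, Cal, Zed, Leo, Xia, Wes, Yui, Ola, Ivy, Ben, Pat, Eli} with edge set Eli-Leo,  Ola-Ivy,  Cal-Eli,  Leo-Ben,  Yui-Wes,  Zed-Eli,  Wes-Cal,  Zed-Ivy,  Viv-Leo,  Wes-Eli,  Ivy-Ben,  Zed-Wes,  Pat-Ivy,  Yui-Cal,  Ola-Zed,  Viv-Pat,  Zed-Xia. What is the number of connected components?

Component: {Viv, Cal, Zed, Leo, Xia, Wes, Yui, Ola, Ivy, Ben, Pat, Eli}

1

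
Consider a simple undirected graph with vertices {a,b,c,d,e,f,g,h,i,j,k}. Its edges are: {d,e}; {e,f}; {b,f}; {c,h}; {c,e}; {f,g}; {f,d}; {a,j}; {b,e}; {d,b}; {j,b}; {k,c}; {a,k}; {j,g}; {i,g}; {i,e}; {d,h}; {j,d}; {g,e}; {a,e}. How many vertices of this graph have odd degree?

4

Degrees: a:3, b:4, c:3, d:5, e:7, f:4, g:4, h:2, i:2, j:4, k:2
Odd-degree vertices: a, c, d, e.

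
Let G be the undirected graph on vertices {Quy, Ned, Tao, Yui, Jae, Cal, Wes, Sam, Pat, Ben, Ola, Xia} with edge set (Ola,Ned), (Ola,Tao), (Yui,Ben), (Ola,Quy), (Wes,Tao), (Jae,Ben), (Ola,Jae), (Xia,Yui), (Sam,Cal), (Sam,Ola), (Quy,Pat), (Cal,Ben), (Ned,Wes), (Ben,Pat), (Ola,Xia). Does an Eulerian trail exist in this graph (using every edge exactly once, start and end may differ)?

Degrees: Quy:2, Ned:2, Tao:2, Yui:2, Jae:2, Cal:2, Wes:2, Sam:2, Pat:2, Ben:4, Ola:6, Xia:2
Odd-degree vertices: none (0 total).
The non-isolated vertices are connected and exactly 0 have odd degree, so an Eulerian trail exists.

Yes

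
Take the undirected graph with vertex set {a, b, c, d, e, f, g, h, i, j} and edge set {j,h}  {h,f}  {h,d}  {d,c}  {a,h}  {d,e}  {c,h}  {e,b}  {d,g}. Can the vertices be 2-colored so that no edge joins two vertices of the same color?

No

The cycle d-c-h-d has length 3, which is odd, so the graph is not bipartite.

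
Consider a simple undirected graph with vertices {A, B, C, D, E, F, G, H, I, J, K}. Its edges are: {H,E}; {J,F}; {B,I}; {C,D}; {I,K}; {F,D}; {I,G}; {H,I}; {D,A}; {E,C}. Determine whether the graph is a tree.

|V| = 11, |E| = 10.
Connected and |E| = |V| - 1, which characterizes a tree.

Yes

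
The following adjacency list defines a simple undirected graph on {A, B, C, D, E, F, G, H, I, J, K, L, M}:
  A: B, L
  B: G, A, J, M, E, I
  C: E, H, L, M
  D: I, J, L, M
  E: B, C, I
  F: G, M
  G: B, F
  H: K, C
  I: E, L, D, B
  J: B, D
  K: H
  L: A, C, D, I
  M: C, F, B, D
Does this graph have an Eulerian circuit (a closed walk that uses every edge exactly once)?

Degrees: A:2, B:6, C:4, D:4, E:3, F:2, G:2, H:2, I:4, J:2, K:1, L:4, M:4
Vertices with odd degree: E, K. An Eulerian circuit requires all degrees even.

No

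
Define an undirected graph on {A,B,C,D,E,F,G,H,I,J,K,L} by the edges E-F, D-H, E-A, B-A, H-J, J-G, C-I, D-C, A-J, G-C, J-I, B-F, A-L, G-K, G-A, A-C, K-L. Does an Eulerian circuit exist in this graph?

Degrees: A:6, B:2, C:4, D:2, E:2, F:2, G:4, H:2, I:2, J:4, K:2, L:2
All degrees are even and the non-isolated vertices are connected — an Eulerian circuit exists.

Yes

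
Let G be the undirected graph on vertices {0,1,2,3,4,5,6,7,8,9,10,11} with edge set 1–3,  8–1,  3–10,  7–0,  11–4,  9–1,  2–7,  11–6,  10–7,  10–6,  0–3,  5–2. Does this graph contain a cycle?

|V| = 12, |E| = 12, number of components = 1.
One cycle is 0-3-10-7-0.

Yes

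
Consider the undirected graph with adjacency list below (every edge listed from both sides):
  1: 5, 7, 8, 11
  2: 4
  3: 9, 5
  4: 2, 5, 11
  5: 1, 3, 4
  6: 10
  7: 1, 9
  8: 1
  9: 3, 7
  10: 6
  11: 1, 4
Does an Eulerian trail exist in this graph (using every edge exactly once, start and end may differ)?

Degrees: 1:4, 2:1, 3:2, 4:3, 5:3, 6:1, 7:2, 8:1, 9:2, 10:1, 11:2
Odd-degree vertices: 2, 4, 5, 6, 8, 10 (6 total).
An Eulerian trail requires 0 or 2 odd-degree vertices; here there are 6.

No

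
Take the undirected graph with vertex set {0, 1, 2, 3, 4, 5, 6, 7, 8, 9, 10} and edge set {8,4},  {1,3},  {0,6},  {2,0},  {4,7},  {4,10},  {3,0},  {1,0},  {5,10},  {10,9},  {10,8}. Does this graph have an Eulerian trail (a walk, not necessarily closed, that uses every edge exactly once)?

No

Degrees: 0:4, 1:2, 2:1, 3:2, 4:3, 5:1, 6:1, 7:1, 8:2, 9:1, 10:4
Odd-degree vertices: 2, 4, 5, 6, 7, 9 (6 total).
With 6 odd-degree vertices (more than two), no single trail can use every edge.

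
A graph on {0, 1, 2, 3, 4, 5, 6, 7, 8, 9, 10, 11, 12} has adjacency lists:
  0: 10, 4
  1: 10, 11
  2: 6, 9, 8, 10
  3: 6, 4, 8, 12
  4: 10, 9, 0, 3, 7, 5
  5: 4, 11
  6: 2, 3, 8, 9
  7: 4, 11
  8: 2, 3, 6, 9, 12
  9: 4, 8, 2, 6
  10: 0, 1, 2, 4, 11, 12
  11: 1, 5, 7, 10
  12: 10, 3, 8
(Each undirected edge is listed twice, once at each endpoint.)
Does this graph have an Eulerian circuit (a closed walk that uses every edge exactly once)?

Degrees: 0:2, 1:2, 2:4, 3:4, 4:6, 5:2, 6:4, 7:2, 8:5, 9:4, 10:6, 11:4, 12:3
8, 12 have odd degree; an Eulerian circuit needs every degree to be even, so none exists.

No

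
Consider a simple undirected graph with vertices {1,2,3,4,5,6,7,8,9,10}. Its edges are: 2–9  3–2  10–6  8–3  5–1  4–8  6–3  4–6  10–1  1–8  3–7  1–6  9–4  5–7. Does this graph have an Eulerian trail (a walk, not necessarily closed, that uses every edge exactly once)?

Yes

Degrees: 1:4, 2:2, 3:4, 4:3, 5:2, 6:4, 7:2, 8:3, 9:2, 10:2
Odd-degree vertices: 4, 8 (2 total).
The non-isolated vertices are connected and exactly 2 have odd degree, so an Eulerian trail exists (from 4 to 8).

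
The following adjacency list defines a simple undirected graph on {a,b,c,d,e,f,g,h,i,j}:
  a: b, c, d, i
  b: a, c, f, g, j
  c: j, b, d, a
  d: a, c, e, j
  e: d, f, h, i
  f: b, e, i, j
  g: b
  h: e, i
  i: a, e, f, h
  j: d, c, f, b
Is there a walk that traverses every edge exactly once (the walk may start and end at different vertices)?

Degrees: a:4, b:5, c:4, d:4, e:4, f:4, g:1, h:2, i:4, j:4
Odd-degree vertices: b, g (2 total).
The non-isolated vertices are connected and exactly 2 have odd degree, so an Eulerian trail exists (from b to g).

Yes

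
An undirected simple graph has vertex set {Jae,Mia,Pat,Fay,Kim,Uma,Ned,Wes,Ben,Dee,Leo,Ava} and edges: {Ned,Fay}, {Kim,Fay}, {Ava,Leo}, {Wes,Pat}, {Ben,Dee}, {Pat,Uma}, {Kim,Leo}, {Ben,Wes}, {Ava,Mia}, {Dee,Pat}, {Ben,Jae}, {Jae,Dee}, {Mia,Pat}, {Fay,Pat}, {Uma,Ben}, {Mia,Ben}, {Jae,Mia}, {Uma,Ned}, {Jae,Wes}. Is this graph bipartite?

The cycle Jae-Ben-Wes-Jae has length 3, which is odd, so the graph is not bipartite.

No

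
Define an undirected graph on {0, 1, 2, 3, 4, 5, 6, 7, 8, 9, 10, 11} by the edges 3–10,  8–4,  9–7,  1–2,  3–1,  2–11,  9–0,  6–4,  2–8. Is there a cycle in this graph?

The graph has 12 vertices, 9 edges, and 3 connected components.
A forest on 12 vertices with 3 components has exactly 9 edges, which matches — so no cycle.

No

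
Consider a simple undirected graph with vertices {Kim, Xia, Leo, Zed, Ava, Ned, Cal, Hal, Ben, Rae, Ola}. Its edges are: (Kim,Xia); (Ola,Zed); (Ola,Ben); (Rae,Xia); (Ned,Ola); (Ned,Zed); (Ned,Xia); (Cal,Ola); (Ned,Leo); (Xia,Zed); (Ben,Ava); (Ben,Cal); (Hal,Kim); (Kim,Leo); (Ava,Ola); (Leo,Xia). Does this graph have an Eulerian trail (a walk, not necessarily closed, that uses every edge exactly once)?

Degrees: Kim:3, Xia:5, Leo:3, Zed:3, Ava:2, Ned:4, Cal:2, Hal:1, Ben:3, Rae:1, Ola:5
Odd-degree vertices: Kim, Xia, Leo, Zed, Hal, Ben, Rae, Ola (8 total).
An Eulerian trail requires 0 or 2 odd-degree vertices; here there are 8.

No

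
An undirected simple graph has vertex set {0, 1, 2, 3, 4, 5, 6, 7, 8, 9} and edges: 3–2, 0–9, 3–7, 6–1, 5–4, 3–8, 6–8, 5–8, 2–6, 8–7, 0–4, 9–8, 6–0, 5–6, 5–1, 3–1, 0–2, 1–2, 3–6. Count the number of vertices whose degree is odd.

Degrees: 0:4, 1:4, 2:4, 3:5, 4:2, 5:4, 6:6, 7:2, 8:5, 9:2
Odd-degree vertices: 3, 8.

2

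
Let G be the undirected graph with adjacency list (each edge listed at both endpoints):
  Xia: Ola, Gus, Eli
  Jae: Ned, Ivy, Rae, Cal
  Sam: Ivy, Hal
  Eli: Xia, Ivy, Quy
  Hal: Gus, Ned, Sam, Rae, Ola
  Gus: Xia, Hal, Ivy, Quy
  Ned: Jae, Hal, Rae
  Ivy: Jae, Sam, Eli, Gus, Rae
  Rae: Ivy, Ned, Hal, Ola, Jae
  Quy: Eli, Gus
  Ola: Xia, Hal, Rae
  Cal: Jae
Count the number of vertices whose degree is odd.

Degrees: Xia:3, Jae:4, Sam:2, Eli:3, Hal:5, Gus:4, Ned:3, Ivy:5, Rae:5, Quy:2, Ola:3, Cal:1
Odd-degree vertices: Xia, Eli, Hal, Ned, Ivy, Rae, Ola, Cal.

8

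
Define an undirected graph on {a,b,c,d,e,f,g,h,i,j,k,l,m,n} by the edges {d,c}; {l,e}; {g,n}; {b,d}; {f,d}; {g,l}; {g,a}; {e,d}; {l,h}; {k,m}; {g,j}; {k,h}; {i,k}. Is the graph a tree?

The graph has 14 vertices and 13 edges.
Connected and |E| = |V| - 1, which characterizes a tree.

Yes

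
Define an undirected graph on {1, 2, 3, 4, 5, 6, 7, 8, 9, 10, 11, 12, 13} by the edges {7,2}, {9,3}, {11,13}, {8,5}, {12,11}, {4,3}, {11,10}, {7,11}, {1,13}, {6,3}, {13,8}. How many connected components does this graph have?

Component: {3, 4, 6, 9}
Component: {1, 2, 5, 7, 8, 10, 11, 12, 13}

2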